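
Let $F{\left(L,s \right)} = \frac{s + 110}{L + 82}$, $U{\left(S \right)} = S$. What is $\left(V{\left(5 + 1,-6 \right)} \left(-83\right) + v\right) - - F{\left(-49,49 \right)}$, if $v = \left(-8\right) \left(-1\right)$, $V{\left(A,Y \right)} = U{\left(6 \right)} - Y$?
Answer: $- \frac{10815}{11} \approx -983.18$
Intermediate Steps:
$F{\left(L,s \right)} = \frac{110 + s}{82 + L}$
$V{\left(A,Y \right)} = 6 - Y$
$v = 8$
$\left(V{\left(5 + 1,-6 \right)} \left(-83\right) + v\right) - - F{\left(-49,49 \right)} = \left(\left(6 - -6\right) \left(-83\right) + 8\right) - - \frac{110 + 49}{82 - 49} = \left(\left(6 + 6\right) \left(-83\right) + 8\right) - - \frac{159}{33} = \left(12 \left(-83\right) + 8\right) - - \frac{159}{33} = \left(-996 + 8\right) - \left(-1\right) \frac{53}{11} = -988 - - \frac{53}{11} = -988 + \frac{53}{11} = - \frac{10815}{11}$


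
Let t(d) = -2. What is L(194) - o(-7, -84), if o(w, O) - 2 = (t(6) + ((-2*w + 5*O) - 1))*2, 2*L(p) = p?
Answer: 913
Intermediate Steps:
L(p) = p/2
o(w, O) = -4 - 4*w + 10*O (o(w, O) = 2 + (-2 + ((-2*w + 5*O) - 1))*2 = 2 + (-2 + (-1 - 2*w + 5*O))*2 = 2 + (-3 - 2*w + 5*O)*2 = 2 + (-6 - 4*w + 10*O) = -4 - 4*w + 10*O)
L(194) - o(-7, -84) = (1/2)*194 - (-4 - 4*(-7) + 10*(-84)) = 97 - (-4 + 28 - 840) = 97 - 1*(-816) = 97 + 816 = 913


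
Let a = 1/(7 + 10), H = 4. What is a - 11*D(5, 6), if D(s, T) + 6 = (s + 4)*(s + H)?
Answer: -14024/17 ≈ -824.94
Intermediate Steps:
D(s, T) = -6 + (4 + s)² (D(s, T) = -6 + (s + 4)*(s + 4) = -6 + (4 + s)*(4 + s) = -6 + (4 + s)²)
a = 1/17 ≈ 0.058824
a - 11*D(5, 6) = 1/17 - 11*(10 + 5² + 8*5) = 1/17 - 11*(10 + 25 + 40) = 1/17 - 11*75 = 1/17 - 825 = -14024/17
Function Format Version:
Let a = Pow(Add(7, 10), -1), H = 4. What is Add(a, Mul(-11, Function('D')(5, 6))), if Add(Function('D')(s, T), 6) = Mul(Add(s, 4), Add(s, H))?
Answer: Rational(-14024, 17) ≈ -824.94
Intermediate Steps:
Function('D')(s, T) = Add(-6, Pow(Add(4, s), 2)) (Function('D')(s, T) = Add(-6, Mul(Add(s, 4), Add(s, 4))) = Add(-6, Mul(Add(4, s), Add(4, s))) = Add(-6, Pow(Add(4, s), 2)))
a = Rational(1, 17) (a = Pow(17, -1) = Rational(1, 17) ≈ 0.058824)
Add(a, Mul(-11, Function('D')(5, 6))) = Add(Rational(1, 17), Mul(-11, Add(10, Pow(5, 2), Mul(8, 5)))) = Add(Rational(1, 17), Mul(-11, Add(10, 25, 40))) = Add(Rational(1, 17), Mul(-11, 75)) = Add(Rational(1, 17), -825) = Rational(-14024, 17)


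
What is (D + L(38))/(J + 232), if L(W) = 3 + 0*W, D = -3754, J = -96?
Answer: -3751/136 ≈ -27.581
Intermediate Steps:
L(W) = 3 (L(W) = 3 + 0 = 3)
(D + L(38))/(J + 232) = (-3754 + 3)/(-96 + 232) = -3751/136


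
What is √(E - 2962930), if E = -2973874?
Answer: 2*I*√1484201 ≈ 2436.6*I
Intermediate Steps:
√(E - 2962930) = √(-2973874 - 2962930) = √(-5936804) = 2*I*√1484201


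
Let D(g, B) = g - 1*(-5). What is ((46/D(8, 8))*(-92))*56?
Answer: -236992/13 ≈ -18230.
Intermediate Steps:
D(g, B) = 5 + g (D(g, B) = g + 5 = 5 + g)
((46/D(8, 8))*(-92))*56 = ((46/(5 + 8))*(-92))*56 = ((46/13)*(-92))*56 = -4232/13*56 = -236992/13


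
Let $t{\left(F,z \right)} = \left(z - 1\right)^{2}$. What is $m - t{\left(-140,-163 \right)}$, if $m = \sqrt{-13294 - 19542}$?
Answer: $-26896 + 2 i \sqrt{8209} \approx -26896.0 + 181.21 i$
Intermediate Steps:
$m = 2 i \sqrt{8209}$ ($m = \sqrt{-32836} = 2 i \sqrt{8209} \approx 181.21 i$)
$t{\left(F,z \right)} = \left(-1 + z\right)^{2}$
$m - t{\left(-140,-163 \right)} = 2 i \sqrt{8209} - \left(-1 - 163\right)^{2} = 2 i \sqrt{8209} - \left(-164\right)^{2} = 2 i \sqrt{8209} - 26896 = -26896 + 2 i \sqrt{8209}$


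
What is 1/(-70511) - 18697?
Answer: -1318344168/70511 ≈ -18697.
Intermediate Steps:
1/(-70511) - 18697 = -1/70511 - 18697 = -1318344168/70511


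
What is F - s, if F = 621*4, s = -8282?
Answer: 10766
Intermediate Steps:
F = 2484
F - s = 2484 - 1*(-8282) = 2484 + 8282 = 10766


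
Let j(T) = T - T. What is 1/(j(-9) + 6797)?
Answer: 1/6797 ≈ 0.00014712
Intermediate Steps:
j(T) = 0
1/(j(-9) + 6797) = 1/(0 + 6797) = 1/6797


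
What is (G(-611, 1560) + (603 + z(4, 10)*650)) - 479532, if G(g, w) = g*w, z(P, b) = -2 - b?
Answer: -1439889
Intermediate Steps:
(G(-611, 1560) + (603 + z(4, 10)*650)) - 479532 = (-611*1560 + (603 + (-2 - 1*10)*650)) - 479532 = (-953160 + (603 + (-2 - 10)*650)) - 479532 = (-953160 + (603 - 12*650)) - 479532 = (-953160 + (603 - 7800)) - 479532 = (-953160 - 7197) - 479532 = -960357 - 479532 = -1439889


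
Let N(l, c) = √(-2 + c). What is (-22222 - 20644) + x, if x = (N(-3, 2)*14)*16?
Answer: -42866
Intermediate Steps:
x = 0 (x = (√(-2 + 2)*14)*16 = (√0*14)*16 = (0*14)*16 = 0*16 = 0)
(-22222 - 20644) + x = (-22222 - 20644) + 0 = -42866 + 0 = -42866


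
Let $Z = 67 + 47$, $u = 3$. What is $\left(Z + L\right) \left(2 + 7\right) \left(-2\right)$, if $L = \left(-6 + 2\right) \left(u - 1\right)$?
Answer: $-1908$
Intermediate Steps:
$Z = 114$
$L = -8$ ($L = \left(-6 + 2\right) \left(3 - 1\right) = - 4 \left(3 - 1\right) = \left(-4\right) 2 = -8$)
$\left(Z + L\right) \left(2 + 7\right) \left(-2\right) = \left(114 - 8\right) \left(2 + 7\right) \left(-2\right) = 106 \cdot 9 \left(-2\right) = 106 \left(-18\right) = -1908$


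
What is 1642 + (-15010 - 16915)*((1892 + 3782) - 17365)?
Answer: 373236817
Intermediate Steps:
1642 + (-15010 - 16915)*((1892 + 3782) - 17365) = 1642 - 31925*(5674 - 17365) = 1642 - 31925*(-11691) = 1642 + 373235175 = 373236817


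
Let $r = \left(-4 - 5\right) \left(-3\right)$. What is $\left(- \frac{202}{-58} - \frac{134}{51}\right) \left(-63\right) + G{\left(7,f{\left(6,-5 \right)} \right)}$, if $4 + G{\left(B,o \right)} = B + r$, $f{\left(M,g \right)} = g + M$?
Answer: $- \frac{11775}{493} \approx -23.884$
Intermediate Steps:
$f{\left(M,g \right)} = M + g$
$r = 27$ ($r = \left(-9\right) \left(-3\right) = 27$)
$G{\left(B,o \right)} = 23 + B$ ($G{\left(B,o \right)} = -4 + \left(B + 27\right) = -4 + \left(27 + B\right) = 23 + B$)
$\left(- \frac{202}{-58} - \frac{134}{51}\right) \left(-63\right) + G{\left(7,f{\left(6,-5 \right)} \right)} = \left(- \frac{202}{-58} - \frac{134}{51}\right) \left(-63\right) + \left(23 + 7\right) = \left(\left(-202\right) \left(- \frac{1}{58}\right) - \frac{134}{51}\right) \left(-63\right) + 30 = \left(\frac{101}{29} - \frac{134}{51}\right) \left(-63\right) + 30 = \frac{1265}{1479} \left(-63\right) + 30 = - \frac{26565}{493} + 30 = - \frac{11775}{493}$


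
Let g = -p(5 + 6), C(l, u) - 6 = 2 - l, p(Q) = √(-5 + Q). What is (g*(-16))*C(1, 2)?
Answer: 112*√6 ≈ 274.34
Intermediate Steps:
C(l, u) = 8 - l (C(l, u) = 6 + (2 - l) = 8 - l)
g = -√6 (g = -√(-5 + (5 + 6)) = -√(-5 + 11) = -√6 ≈ -2.4495)
(g*(-16))*C(1, 2) = (-√6*(-16))*(8 - 1*1) = (16*√6)*(8 - 1) = (16*√6)*7 = 112*√6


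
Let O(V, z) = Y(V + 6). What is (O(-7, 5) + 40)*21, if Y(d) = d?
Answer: 819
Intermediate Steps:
O(V, z) = 6 + V (O(V, z) = V + 6 = 6 + V)
(O(-7, 5) + 40)*21 = ((6 - 7) + 40)*21 = (-1 + 40)*21 = 39*21 = 819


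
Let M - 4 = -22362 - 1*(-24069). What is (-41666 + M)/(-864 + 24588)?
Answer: -39955/23724 ≈ -1.6842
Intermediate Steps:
M = 1711 (M = 4 + (-22362 - 1*(-24069)) = 4 + (-22362 + 24069) = 4 + 1707 = 1711)
(-41666 + M)/(-864 + 24588) = (-41666 + 1711)/(-864 + 24588) = -39955/23724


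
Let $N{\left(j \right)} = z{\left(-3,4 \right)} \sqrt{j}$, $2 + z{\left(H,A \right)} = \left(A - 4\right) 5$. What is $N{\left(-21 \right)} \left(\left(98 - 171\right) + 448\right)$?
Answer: $- 750 i \sqrt{21} \approx - 3436.9 i$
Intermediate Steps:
$z{\left(H,A \right)} = -22 + 5 A$ ($z{\left(H,A \right)} = -2 + \left(A - 4\right) 5 = -2 + \left(-4 + A\right) 5 = -2 + \left(-20 + 5 A\right) = -22 + 5 A$)
$N{\left(j \right)} = - 2 \sqrt{j}$ ($N{\left(j \right)} = \left(-22 + 5 \cdot 4\right) \sqrt{j} = \left(-22 + 20\right) \sqrt{j} = - 2 \sqrt{j}$)
$N{\left(-21 \right)} \left(\left(98 - 171\right) + 448\right) = - 2 \sqrt{-21} \left(\left(98 - 171\right) + 448\right) = - 2 i \sqrt{21} \left(-73 + 448\right) = - 2 i \sqrt{21} \cdot 375 = - 750 i \sqrt{21}$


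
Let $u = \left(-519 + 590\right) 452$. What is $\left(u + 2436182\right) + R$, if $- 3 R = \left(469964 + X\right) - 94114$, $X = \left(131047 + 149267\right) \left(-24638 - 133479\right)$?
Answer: $\frac{44329437710}{3} \approx 1.4776 \cdot 10^{10}$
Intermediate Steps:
$u = 32092$ ($u = 71 \cdot 452 = 32092$)
$X = -44322408738$ ($X = 280314 \left(-158117\right) = -44322408738$)
$R = \frac{44322032888}{3}$ ($R = - \frac{\left(469964 - 44322408738\right) - 94114}{3} = - \frac{-44321938774 - 94114}{3} = \left(- \frac{1}{3}\right) \left(-44322032888\right) = \frac{44322032888}{3} \approx 1.4774 \cdot 10^{10}$)
$\left(u + 2436182\right) + R = \left(32092 + 2436182\right) + \frac{44322032888}{3} = 2468274 + \frac{44322032888}{3} = \frac{44329437710}{3}$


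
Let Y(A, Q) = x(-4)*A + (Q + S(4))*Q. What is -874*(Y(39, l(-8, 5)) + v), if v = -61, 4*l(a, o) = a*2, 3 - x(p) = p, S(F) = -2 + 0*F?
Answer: -206264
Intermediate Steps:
S(F) = -2 (S(F) = -2 + 0 = -2)
x(p) = 3 - p
l(a, o) = a/2 (l(a, o) = (a*2)/4 = (2*a)/4 = a/2)
Y(A, Q) = 7*A + Q*(-2 + Q) (Y(A, Q) = (3 - 1*(-4))*A + (Q - 2)*Q = (3 + 4)*A + (-2 + Q)*Q = 7*A + Q*(-2 + Q))
-874*(Y(39, l(-8, 5)) + v) = -874*((((1/2)*(-8))**2 - (-8) + 7*39) - 61) = -874*(((-4)**2 - 2*(-4) + 273) - 61) = -874*((16 + 8 + 273) - 61) = -874*(297 - 61) = -874*236 = -206264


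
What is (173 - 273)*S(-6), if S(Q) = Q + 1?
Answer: 500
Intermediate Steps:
S(Q) = 1 + Q
(173 - 273)*S(-6) = (173 - 273)*(1 - 6) = -100*(-5) = 500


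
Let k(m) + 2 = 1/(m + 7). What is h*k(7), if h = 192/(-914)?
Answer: 1296/3199 ≈ 0.40513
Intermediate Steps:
h = -96/457 (h = 192*(-1/914) = -96/457 ≈ -0.21007)
k(m) = -2 + 1/(7 + m) (k(m) = -2 + 1/(m + 7) = -2 + 1/(7 + m))
h*k(7) = -96*(-13 - 2*7)/(457*(7 + 7)) = -96*(-13 - 14)/(457*14) = -48*(-27)/3199 = -96/457*(-27/14) = 1296/3199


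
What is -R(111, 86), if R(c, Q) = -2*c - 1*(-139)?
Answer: 83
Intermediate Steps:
R(c, Q) = 139 - 2*c (R(c, Q) = -2*c + 139 = 139 - 2*c)
-R(111, 86) = -(139 - 2*111) = -(139 - 222) = -1*(-83) = 83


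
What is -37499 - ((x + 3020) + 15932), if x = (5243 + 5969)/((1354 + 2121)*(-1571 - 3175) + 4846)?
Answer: -232684019273/4121876 ≈ -56451.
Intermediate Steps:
x = -2803/4121876 (x = 11212/(3475*(-4746) + 4846) = 11212/(-16492350 + 4846) = 11212/(-16487504) = 11212*(-1/16487504) = -2803/4121876 ≈ -0.00068003)
-37499 - ((x + 3020) + 15932) = -37499 - ((-2803/4121876 + 3020) + 15932) = -37499 - (12448062717/4121876 + 15932) = -37499 - 1*78117791149/4121876 = -37499 - 78117791149/4121876 = -232684019273/4121876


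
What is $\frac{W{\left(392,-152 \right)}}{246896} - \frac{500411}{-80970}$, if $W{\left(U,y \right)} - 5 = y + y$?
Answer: $\frac{4750971701}{768891120} \approx 6.179$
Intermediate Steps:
$W{\left(U,y \right)} = 5 + 2 y$ ($W{\left(U,y \right)} = 5 + \left(y + y\right) = 5 + 2 y$)
$\frac{W{\left(392,-152 \right)}}{246896} - \frac{500411}{-80970} = \frac{5 + 2 \left(-152\right)}{246896} - \frac{500411}{-80970} = \left(5 - 304\right) \frac{1}{246896} - - \frac{500411}{80970} = \left(-299\right) \frac{1}{246896} + \frac{500411}{80970} = - \frac{23}{18992} + \frac{500411}{80970} = \frac{4750971701}{768891120}$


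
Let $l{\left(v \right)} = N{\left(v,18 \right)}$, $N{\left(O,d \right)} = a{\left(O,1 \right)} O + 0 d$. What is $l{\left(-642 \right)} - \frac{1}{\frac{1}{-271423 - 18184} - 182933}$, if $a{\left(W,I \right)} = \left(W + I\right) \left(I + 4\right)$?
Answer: $\frac{109009456265386127}{52978677332} \approx 2.0576 \cdot 10^{6}$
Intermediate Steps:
$a{\left(W,I \right)} = \left(4 + I\right) \left(I + W\right)$ ($a{\left(W,I \right)} = \left(I + W\right) \left(4 + I\right) = \left(4 + I\right) \left(I + W\right)$)
$N{\left(O,d \right)} = O \left(5 + 5 O\right)$ ($N{\left(O,d \right)} = \left(1^{2} + 4 \cdot 1 + 4 O + 1 O\right) O + 0 d = \left(1 + 4 + 4 O + O\right) O + 0 = \left(5 + 5 O\right) O + 0 = O \left(5 + 5 O\right) + 0 = O \left(5 + 5 O\right)$)
$l{\left(v \right)} = 5 v \left(1 + v\right)$
$l{\left(-642 \right)} - \frac{1}{\frac{1}{-271423 - 18184} - 182933} = 5 \left(-642\right) \left(1 - 642\right) - \frac{1}{\frac{1}{-271423 - 18184} - 182933} = 5 \left(-642\right) \left(-641\right) - \frac{1}{\frac{1}{-289607} - 182933} = 2057610 - \frac{1}{- \frac{1}{289607} - 182933} = 2057610 - \frac{1}{- \frac{52978677332}{289607}} = 2057610 - - \frac{289607}{52978677332} = 2057610 + \frac{289607}{52978677332} = \frac{109009456265386127}{52978677332}$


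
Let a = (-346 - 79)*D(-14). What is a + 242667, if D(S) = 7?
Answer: 239692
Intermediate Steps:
a = -2975 (a = (-346 - 79)*7 = -425*7 = -2975)
a + 242667 = -2975 + 242667 = 239692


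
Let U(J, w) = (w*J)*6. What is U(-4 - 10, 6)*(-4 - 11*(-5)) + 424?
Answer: -25280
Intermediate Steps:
U(J, w) = 6*J*w (U(J, w) = (J*w)*6 = 6*J*w)
U(-4 - 10, 6)*(-4 - 11*(-5)) + 424 = (6*(-4 - 10)*6)*(-4 - 11*(-5)) + 424 = (6*(-14)*6)*(-4 + 55) + 424 = -504*51 + 424 = -25704 + 424 = -25280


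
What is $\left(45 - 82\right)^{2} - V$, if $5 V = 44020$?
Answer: $-7435$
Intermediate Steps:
$V = 8804$ ($V = \frac{1}{5} \cdot 44020 = 8804$)
$\left(45 - 82\right)^{2} - V = \left(45 - 82\right)^{2} - 8804 = \left(-37\right)^{2} - 8804 = 1369 - 8804 = -7435$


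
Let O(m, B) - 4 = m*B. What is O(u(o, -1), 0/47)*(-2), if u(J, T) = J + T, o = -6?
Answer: -8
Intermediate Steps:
O(m, B) = 4 + B*m (O(m, B) = 4 + m*B = 4 + B*m)
O(u(o, -1), 0/47)*(-2) = (4 + (0/47)*(-6 - 1))*(-2) = (4 + (0*(1/47))*(-7))*(-2) = (4 + 0*(-7))*(-2) = (4 + 0)*(-2) = 4*(-2) = -8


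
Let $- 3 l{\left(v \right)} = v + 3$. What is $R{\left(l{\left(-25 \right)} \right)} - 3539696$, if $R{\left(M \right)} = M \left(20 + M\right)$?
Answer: $- \frac{31855460}{9} \approx -3.5395 \cdot 10^{6}$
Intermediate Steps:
$l{\left(v \right)} = -1 - \frac{v}{3}$ ($l{\left(v \right)} = - \frac{v + 3}{3} = - \frac{3 + v}{3} = -1 - \frac{v}{3}$)
$R{\left(l{\left(-25 \right)} \right)} - 3539696 = \left(-1 - - \frac{25}{3}\right) \left(20 - - \frac{22}{3}\right) - 3539696 = \left(-1 + \frac{25}{3}\right) \left(20 + \left(-1 + \frac{25}{3}\right)\right) - 3539696 = \frac{22 \left(20 + \frac{22}{3}\right)}{3} - 3539696 = \frac{22}{3} \cdot \frac{82}{3} - 3539696 = \frac{1804}{9} - 3539696 = - \frac{31855460}{9}$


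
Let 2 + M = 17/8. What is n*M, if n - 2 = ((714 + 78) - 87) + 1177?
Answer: 471/2 ≈ 235.50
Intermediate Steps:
M = ⅛ (M = -2 + 17/8 = ⅛ ≈ 0.12500)
n = 1884 (n = 2 + (((714 + 78) - 87) + 1177) = 2 + ((792 - 87) + 1177) = 2 + (705 + 1177) = 2 + 1882 = 1884)
n*M = 1884*(⅛) = 471/2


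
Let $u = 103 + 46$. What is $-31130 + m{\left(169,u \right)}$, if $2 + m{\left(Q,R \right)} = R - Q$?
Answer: $-31152$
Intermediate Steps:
$u = 149$
$m{\left(Q,R \right)} = -2 + R - Q$ ($m{\left(Q,R \right)} = -2 - \left(Q - R\right) = -2 + R - Q$)
$-31130 + m{\left(169,u \right)} = -31130 - 22 = -31152$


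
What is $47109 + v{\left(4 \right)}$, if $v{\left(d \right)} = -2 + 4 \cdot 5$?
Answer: $47127$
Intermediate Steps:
$v{\left(d \right)} = 18$ ($v{\left(d \right)} = -2 + 20 = 18$)
$47109 + v{\left(4 \right)} = 47109 + 18 = 47127$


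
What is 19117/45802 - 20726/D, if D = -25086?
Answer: 714430657/574494486 ≈ 1.2436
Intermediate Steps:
19117/45802 - 20726/D = 19117/45802 - 20726/(-25086) = 19117*(1/45802) - 20726*(-1/25086) = 19117/45802 + 10363/12543 = 714430657/574494486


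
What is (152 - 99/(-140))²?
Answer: 457061641/19600 ≈ 23319.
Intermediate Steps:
(152 - 99/(-140))² = (152 - 99*(-1/140))² = (152 + 99/140)² = (21379/140)² = 457061641/19600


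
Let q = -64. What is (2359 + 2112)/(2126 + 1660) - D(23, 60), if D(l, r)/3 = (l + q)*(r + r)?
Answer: 55885831/3786 ≈ 14761.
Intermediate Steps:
D(l, r) = 6*r*(-64 + l) (D(l, r) = 3*((l - 64)*(r + r)) = 3*((-64 + l)*(2*r)) = 3*(2*r*(-64 + l)) = 6*r*(-64 + l))
(2359 + 2112)/(2126 + 1660) - D(23, 60) = (2359 + 2112)/(2126 + 1660) - 6*60*(-64 + 23) = 4471/3786 - 6*60*(-41) = 4471*(1/3786) - 1*(-14760) = 4471/3786 + 14760 = 55885831/3786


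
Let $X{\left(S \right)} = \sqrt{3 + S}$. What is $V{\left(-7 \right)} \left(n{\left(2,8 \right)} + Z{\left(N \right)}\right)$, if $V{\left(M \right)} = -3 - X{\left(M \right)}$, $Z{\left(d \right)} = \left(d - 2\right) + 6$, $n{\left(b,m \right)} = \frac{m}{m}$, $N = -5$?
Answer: $0$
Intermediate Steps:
$n{\left(b,m \right)} = 1$
$Z{\left(d \right)} = 4 + d$ ($Z{\left(d \right)} = \left(-2 + d\right) + 6 = 4 + d$)
$V{\left(M \right)} = -3 - \sqrt{3 + M}$
$V{\left(-7 \right)} \left(n{\left(2,8 \right)} + Z{\left(N \right)}\right) = \left(-3 - \sqrt{3 - 7}\right) \left(1 + \left(4 - 5\right)\right) = \left(-3 - \sqrt{-4}\right) \left(1 - 1\right) = \left(-3 - 2 i\right) 0 = 0$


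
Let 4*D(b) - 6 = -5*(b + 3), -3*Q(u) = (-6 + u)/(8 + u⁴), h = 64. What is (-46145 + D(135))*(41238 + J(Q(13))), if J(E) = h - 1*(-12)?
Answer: -1913499224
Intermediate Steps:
Q(u) = -(-6 + u)/(3*(8 + u⁴))
D(b) = -9/4 - 5*b/4 (D(b) = 3/2 + (-5*(b + 3))/4 = 3/2 + (-5*(3 + b))/4 = 3/2 + (-15 - 5*b)/4 = 3/2 + (-15/4 - 5*b/4) = -9/4 - 5*b/4)
J(E) = 76 (J(E) = 64 - 1*(-12) = 64 + 12 = 76)
(-46145 + D(135))*(41238 + J(Q(13))) = (-46145 + (-9/4 - 5/4*135))*(41238 + 76) = (-46145 + (-9/4 - 675/4))*41314 = (-46145 - 171)*41314 = -46316*41314 = -1913499224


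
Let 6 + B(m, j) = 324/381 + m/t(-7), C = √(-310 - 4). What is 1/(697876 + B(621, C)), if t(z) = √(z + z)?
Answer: 157583425244/109972885202986145 + 10016109*I*√14/109972885202986145 ≈ 1.4329e-6 + 3.4078e-10*I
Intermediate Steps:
t(z) = √2*√z (t(z) = √(2*z) = √2*√z)
C = I*√314 (C = √(-314) = I*√314 ≈ 17.72*I)
B(m, j) = -654/127 - I*m*√14/14 (B(m, j) = -6 + (324/381 + m/((√2*√(-7)))) = -6 + (324*(1/381) + m/((√2*(I*√7)))) = -6 + (108/127 + m/((I*√14))) = -6 + (108/127 + m*(-I*√14/14)) = -6 + (108/127 - I*m*√14/14) = -654/127 - I*m*√14/14)
1/(697876 + B(621, C)) = 1/(697876 + (-654/127 - 1/14*I*621*√14)) = 1/(697876 + (-654/127 - 621*I*√14/14)) = 1/(88629598/127 - 621*I*√14/14)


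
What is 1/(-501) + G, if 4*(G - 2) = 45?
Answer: 26549/2004 ≈ 13.248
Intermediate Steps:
G = 53/4 (G = 2 + (¼)*45 = 2 + 45/4 = 53/4 ≈ 13.250)
1/(-501) + G = 1/(-501) + 53/4 = -1/501 + 53/4 = 26549/2004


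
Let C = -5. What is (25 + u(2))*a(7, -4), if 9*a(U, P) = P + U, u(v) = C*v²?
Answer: 5/3 ≈ 1.6667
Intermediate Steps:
u(v) = -5*v²
a(U, P) = P/9 + U/9 (a(U, P) = (P + U)/9 = P/9 + U/9)
(25 + u(2))*a(7, -4) = (25 - 5*2²)*((⅑)*(-4) + (⅑)*7) = (25 - 5*4)*(-4/9 + 7/9) = (25 - 20)*(⅓) = 5*(⅓) = 5/3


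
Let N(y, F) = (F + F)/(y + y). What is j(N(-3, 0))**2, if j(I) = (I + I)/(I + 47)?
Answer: 0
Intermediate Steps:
N(y, F) = F/y (N(y, F) = (2*F)/((2*y)) = (2*F)*(1/(2*y)) = F/y)
j(I) = 2*I/(47 + I) (j(I) = (2*I)/(47 + I) = 2*I/(47 + I))
j(N(-3, 0))**2 = (2*(0/(-3))/(47 + 0/(-3)))**2 = (2*(0*(-1/3))/(47 + 0*(-1/3)))**2 = (2*0/(47 + 0))**2 = (2*0/47)**2 = (2*0*(1/47))**2 = 0**2 = 0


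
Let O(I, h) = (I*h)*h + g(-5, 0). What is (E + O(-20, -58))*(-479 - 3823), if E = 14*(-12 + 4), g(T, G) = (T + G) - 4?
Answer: 289959102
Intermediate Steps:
g(T, G) = -4 + G + T (g(T, G) = (G + T) - 4 = -4 + G + T)
E = -112 (E = 14*(-8) = -112)
O(I, h) = -9 + I*h² (O(I, h) = (I*h)*h + (-4 + 0 - 5) = I*h² - 9 = -9 + I*h²)
(E + O(-20, -58))*(-479 - 3823) = (-112 + (-9 - 20*(-58)²))*(-479 - 3823) = (-112 + (-9 - 20*3364))*(-4302) = (-112 + (-9 - 67280))*(-4302) = (-112 - 67289)*(-4302) = -67401*(-4302) = 289959102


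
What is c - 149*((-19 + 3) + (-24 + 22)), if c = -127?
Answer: 2555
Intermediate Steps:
c - 149*((-19 + 3) + (-24 + 22)) = -127 - 149*((-19 + 3) + (-24 + 22)) = -127 - 149*(-16 - 2) = -127 - 149*(-18) = -127 + 2682 = 2555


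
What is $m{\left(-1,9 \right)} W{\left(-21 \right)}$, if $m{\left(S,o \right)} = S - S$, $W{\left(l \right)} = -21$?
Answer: $0$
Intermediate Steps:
$m{\left(S,o \right)} = 0$
$m{\left(-1,9 \right)} W{\left(-21 \right)} = 0 \left(-21\right) = 0$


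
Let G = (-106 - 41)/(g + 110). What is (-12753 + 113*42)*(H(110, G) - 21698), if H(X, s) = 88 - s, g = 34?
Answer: 2768369539/16 ≈ 1.7302e+8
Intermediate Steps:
G = -49/48 (G = (-106 - 41)/(34 + 110) = -147/144 = -147*1/144 = -49/48 ≈ -1.0208)
(-12753 + 113*42)*(H(110, G) - 21698) = (-12753 + 113*42)*((88 - 1*(-49/48)) - 21698) = (-12753 + 4746)*((88 + 49/48) - 21698) = -8007*(4273/48 - 21698) = -8007*(-1037231/48) = 2768369539/16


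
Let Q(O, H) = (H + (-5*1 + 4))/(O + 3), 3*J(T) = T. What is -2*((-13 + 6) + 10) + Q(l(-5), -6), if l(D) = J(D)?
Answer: -45/4 ≈ -11.250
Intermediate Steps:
J(T) = T/3
l(D) = D/3
Q(O, H) = (-1 + H)/(3 + O) (Q(O, H) = (H + (-5 + 4))/(3 + O) = (H - 1)/(3 + O) = (-1 + H)/(3 + O))
-2*((-13 + 6) + 10) + Q(l(-5), -6) = -2*((-13 + 6) + 10) + (-1 - 6)/(3 + (⅓)*(-5)) = -2*(-7 + 10) - 7/(3 - 5/3) = -2*3 - 7/(4/3) = -6 + (¾)*(-7) = -6 - 21/4 = -45/4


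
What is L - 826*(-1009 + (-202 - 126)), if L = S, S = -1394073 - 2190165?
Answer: -2479876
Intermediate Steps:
S = -3584238
L = -3584238
L - 826*(-1009 + (-202 - 126)) = -3584238 - 826*(-1009 + (-202 - 126)) = -3584238 - 826*(-1009 - 328) = -3584238 - 826*(-1337) = -3584238 - 1*(-1104362) = -3584238 + 1104362 = -2479876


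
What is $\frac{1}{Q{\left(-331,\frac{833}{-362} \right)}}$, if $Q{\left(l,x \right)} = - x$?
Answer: $\frac{362}{833} \approx 0.43457$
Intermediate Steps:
$\frac{1}{Q{\left(-331,\frac{833}{-362} \right)}} = \frac{1}{\left(-1\right) \frac{833}{-362}} = \frac{1}{\left(-1\right) 833 \left(- \frac{1}{362}\right)} = \frac{1}{\left(-1\right) \left(- \frac{833}{362}\right)} = \frac{1}{\frac{833}{362}} = \frac{362}{833}$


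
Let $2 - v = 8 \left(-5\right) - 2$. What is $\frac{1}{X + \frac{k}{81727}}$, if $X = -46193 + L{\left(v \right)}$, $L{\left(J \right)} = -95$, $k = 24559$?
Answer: $- \frac{81727}{3782954817} \approx -2.1604 \cdot 10^{-5}$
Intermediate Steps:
$v = 44$ ($v = 2 - \left(8 \left(-5\right) - 2\right) = 2 - \left(-40 - 2\right) = 2 - -42 = 2 + 42 = 44$)
$X = -46288$ ($X = -46193 - 95 = -46288$)
$\frac{1}{X + \frac{k}{81727}} = \frac{1}{-46288 + \frac{24559}{81727}} = \frac{1}{- \frac{3782954817}{81727}} = - \frac{81727}{3782954817}$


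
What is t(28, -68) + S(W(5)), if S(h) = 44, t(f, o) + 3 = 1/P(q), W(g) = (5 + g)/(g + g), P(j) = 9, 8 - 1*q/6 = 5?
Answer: 370/9 ≈ 41.111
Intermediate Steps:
q = 18 (q = 48 - 6*5 = 48 - 30 = 18)
W(g) = (5 + g)/(2*g) (W(g) = (5 + g)/((2*g)) = (5 + g)*(1/(2*g)) = (5 + g)/(2*g))
t(f, o) = -26/9 (t(f, o) = -3 + 1/9 = -3 + ⅑ = -26/9)
t(28, -68) + S(W(5)) = -26/9 + 44 = 370/9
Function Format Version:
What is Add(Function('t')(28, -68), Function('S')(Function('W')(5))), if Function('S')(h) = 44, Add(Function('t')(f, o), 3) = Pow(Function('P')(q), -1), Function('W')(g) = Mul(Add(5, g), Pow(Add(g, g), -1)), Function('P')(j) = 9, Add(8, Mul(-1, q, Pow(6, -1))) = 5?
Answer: Rational(370, 9) ≈ 41.111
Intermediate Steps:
q = 18 (q = Add(48, Mul(-6, 5)) = Add(48, -30) = 18)
Function('W')(g) = Mul(Rational(1, 2), Pow(g, -1), Add(5, g)) (Function('W')(g) = Mul(Add(5, g), Pow(Mul(2, g), -1)) = Mul(Add(5, g), Mul(Rational(1, 2), Pow(g, -1))) = Mul(Rational(1, 2), Pow(g, -1), Add(5, g)))
Function('t')(f, o) = Rational(-26, 9) (Function('t')(f, o) = Add(-3, Pow(9, -1)) = Add(-3, Rational(1, 9)) = Rational(-26, 9))
Add(Function('t')(28, -68), Function('S')(Function('W')(5))) = Add(Rational(-26, 9), 44) = Rational(370, 9)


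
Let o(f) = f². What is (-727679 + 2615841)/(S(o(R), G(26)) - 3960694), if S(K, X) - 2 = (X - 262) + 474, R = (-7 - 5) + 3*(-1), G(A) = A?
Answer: -944081/1980227 ≈ -0.47675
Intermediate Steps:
R = -15 (R = -12 - 3 = -15)
S(K, X) = 214 + X (S(K, X) = 2 + ((X - 262) + 474) = 2 + ((-262 + X) + 474) = 2 + (212 + X) = 214 + X)
(-727679 + 2615841)/(S(o(R), G(26)) - 3960694) = (-727679 + 2615841)/((214 + 26) - 3960694) = 1888162/(240 - 3960694) = 1888162/(-3960454) = 1888162*(-1/3960454) = -944081/1980227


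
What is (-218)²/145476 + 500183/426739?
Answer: 23261241586/15520070691 ≈ 1.4988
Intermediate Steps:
(-218)²/145476 + 500183/426739 = 47524*(1/145476) + 500183*(1/426739) = 11881/36369 + 500183/426739 = 23261241586/15520070691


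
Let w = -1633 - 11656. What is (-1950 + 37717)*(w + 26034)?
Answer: 455850415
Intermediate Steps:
w = -13289
(-1950 + 37717)*(w + 26034) = (-1950 + 37717)*(-13289 + 26034) = 35767*12745 = 455850415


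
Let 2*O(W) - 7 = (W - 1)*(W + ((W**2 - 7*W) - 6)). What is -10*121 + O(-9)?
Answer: -3703/2 ≈ -1851.5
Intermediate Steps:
O(W) = 7/2 + (-1 + W)*(-6 + W**2 - 6*W)/2 (O(W) = 7/2 + ((W - 1)*(W + ((W**2 - 7*W) - 6)))/2 = 7/2 + ((-1 + W)*(W + (-6 + W**2 - 7*W)))/2 = 7/2 + ((-1 + W)*(-6 + W**2 - 6*W))/2 = 7/2 + (-1 + W)*(-6 + W**2 - 6*W)/2)
-10*121 + O(-9) = -10*121 + (13/2 + (1/2)*(-9)**3 - 7/2*(-9)**2) = -1210 + (13/2 + (1/2)*(-729) - 7/2*81) = -1210 + (13/2 - 729/2 - 567/2) = -1210 - 1283/2 = -3703/2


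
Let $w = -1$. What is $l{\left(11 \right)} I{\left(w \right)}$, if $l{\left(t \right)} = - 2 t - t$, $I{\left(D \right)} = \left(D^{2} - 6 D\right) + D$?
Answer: $-198$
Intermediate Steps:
$I{\left(D \right)} = D^{2} - 5 D$
$l{\left(t \right)} = - 3 t$
$l{\left(11 \right)} I{\left(w \right)} = \left(-3\right) 11 \left(- (-5 - 1)\right) = - 33 \left(\left(-1\right) \left(-6\right)\right) = \left(-33\right) 6 = -198$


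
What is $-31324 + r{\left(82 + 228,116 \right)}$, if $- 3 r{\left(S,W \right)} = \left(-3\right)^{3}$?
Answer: $-31315$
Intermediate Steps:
$r{\left(S,W \right)} = 9$ ($r{\left(S,W \right)} = - \frac{\left(-3\right)^{3}}{3} = \left(- \frac{1}{3}\right) \left(-27\right) = 9$)
$-31324 + r{\left(82 + 228,116 \right)} = -31324 + 9 = -31315$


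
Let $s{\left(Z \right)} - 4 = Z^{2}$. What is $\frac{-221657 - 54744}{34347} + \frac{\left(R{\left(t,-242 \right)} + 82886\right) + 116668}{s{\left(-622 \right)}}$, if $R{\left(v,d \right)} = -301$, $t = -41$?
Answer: $- \frac{100092487297}{13288442136} \approx -7.5323$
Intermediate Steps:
$s{\left(Z \right)} = 4 + Z^{2}$
$\frac{-221657 - 54744}{34347} + \frac{\left(R{\left(t,-242 \right)} + 82886\right) + 116668}{s{\left(-622 \right)}} = \frac{-221657 - 54744}{34347} + \frac{\left(-301 + 82886\right) + 116668}{4 + \left(-622\right)^{2}} = \left(-221657 - 54744\right) \frac{1}{34347} + \frac{82585 + 116668}{4 + 386884} = \left(-276401\right) \frac{1}{34347} + \frac{199253}{386888} = - \frac{276401}{34347} + 199253 \cdot \frac{1}{386888} = - \frac{276401}{34347} + \frac{199253}{386888} = - \frac{100092487297}{13288442136}$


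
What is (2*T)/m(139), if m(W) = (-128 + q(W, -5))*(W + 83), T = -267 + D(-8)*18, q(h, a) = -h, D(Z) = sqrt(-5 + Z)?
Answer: 1/111 - 2*I*sqrt(13)/3293 ≈ 0.009009 - 0.0021898*I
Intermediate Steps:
T = -267 + 18*I*sqrt(13) (T = -267 + sqrt(-5 - 8)*18 = -267 + sqrt(-13)*18 = -267 + (I*sqrt(13))*18 = -267 + 18*I*sqrt(13) ≈ -267.0 + 64.9*I)
m(W) = (-128 - W)*(83 + W) (m(W) = (-128 - W)*(W + 83) = (-128 - W)*(83 + W))
(2*T)/m(139) = (2*(-267 + 18*I*sqrt(13)))/(-10624 - 1*139**2 - 211*139) = (-534 + 36*I*sqrt(13))/(-10624 - 1*19321 - 29329) = (-534 + 36*I*sqrt(13))/(-10624 - 19321 - 29329) = (-534 + 36*I*sqrt(13))/(-59274) = (-534 + 36*I*sqrt(13))*(-1/59274) = 1/111 - 2*I*sqrt(13)/3293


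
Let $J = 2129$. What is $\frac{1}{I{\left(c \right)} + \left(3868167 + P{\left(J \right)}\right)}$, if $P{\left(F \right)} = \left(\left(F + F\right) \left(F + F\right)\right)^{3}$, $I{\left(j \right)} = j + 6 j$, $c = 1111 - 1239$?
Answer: $\frac{1}{5959830969456224713415} \approx 1.6779 \cdot 10^{-22}$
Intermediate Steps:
$c = -128$
$I{\left(j \right)} = 7 j$
$P{\left(F \right)} = 64 F^{6}$ ($P{\left(F \right)} = \left(2 F 2 F\right)^{3} = \left(4 F^{2}\right)^{3} = 64 F^{6}$)
$\frac{1}{I{\left(c \right)} + \left(3868167 + P{\left(J \right)}\right)} = \frac{1}{7 \left(-128\right) + \left(3868167 + 64 \cdot 2129^{6}\right)} = \frac{1}{-896 + \left(3868167 + 64 \cdot 93122358897753450721\right)} = \frac{1}{-896 + \left(3868167 + 5959830969456220846144\right)} = \frac{1}{-896 + 5959830969456224714311} = \frac{1}{5959830969456224713415}$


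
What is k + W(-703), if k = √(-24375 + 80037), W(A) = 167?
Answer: 167 + √55662 ≈ 402.93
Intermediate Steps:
k = √55662 ≈ 235.93
k + W(-703) = √55662 + 167 = 167 + √55662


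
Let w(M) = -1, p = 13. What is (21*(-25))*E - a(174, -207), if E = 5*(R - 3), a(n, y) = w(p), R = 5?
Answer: -5249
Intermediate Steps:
a(n, y) = -1
E = 10 (E = 5*(5 - 3) = 5*2 = 10)
(21*(-25))*E - a(174, -207) = (21*(-25))*10 - 1*(-1) = -525*10 + 1 = -5250 + 1 = -5249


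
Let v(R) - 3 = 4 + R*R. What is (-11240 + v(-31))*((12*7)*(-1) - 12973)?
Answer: 134121504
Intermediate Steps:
v(R) = 7 + R² (v(R) = 3 + (4 + R*R) = 3 + (4 + R²) = 7 + R²)
(-11240 + v(-31))*((12*7)*(-1) - 12973) = (-11240 + (7 + (-31)²))*((12*7)*(-1) - 12973) = (-11240 + (7 + 961))*(84*(-1) - 12973) = (-11240 + 968)*(-84 - 12973) = -10272*(-13057) = 134121504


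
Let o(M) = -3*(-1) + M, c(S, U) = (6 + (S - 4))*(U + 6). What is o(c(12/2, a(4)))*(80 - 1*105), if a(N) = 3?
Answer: -1875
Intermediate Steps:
c(S, U) = (2 + S)*(6 + U) (c(S, U) = (6 + (-4 + S))*(6 + U) = (2 + S)*(6 + U))
o(M) = 3 + M
o(c(12/2, a(4)))*(80 - 1*105) = (3 + (12 + 2*3 + 6*(12/2) + (12/2)*3))*(80 - 1*105) = (3 + (12 + 6 + 6*(12*(½)) + (12*(½))*3))*(80 - 105) = (3 + (12 + 6 + 6*6 + 6*3))*(-25) = (3 + (12 + 6 + 36 + 18))*(-25) = (3 + 72)*(-25) = 75*(-25) = -1875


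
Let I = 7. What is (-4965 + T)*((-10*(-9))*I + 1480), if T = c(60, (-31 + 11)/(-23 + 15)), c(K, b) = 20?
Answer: -10433950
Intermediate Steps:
T = 20
(-4965 + T)*((-10*(-9))*I + 1480) = (-4965 + 20)*(-10*(-9)*7 + 1480) = -4945*(90*7 + 1480) = -4945*(630 + 1480) = -4945*2110 = -10433950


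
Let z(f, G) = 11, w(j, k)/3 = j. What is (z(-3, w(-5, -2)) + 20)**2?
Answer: 961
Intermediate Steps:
w(j, k) = 3*j
(z(-3, w(-5, -2)) + 20)**2 = (11 + 20)**2 = 31**2 = 961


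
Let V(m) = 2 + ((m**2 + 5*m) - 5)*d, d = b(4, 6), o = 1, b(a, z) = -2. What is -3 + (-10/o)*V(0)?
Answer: -123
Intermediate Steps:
d = -2
V(m) = 12 - 10*m - 2*m**2 (V(m) = 2 + ((m**2 + 5*m) - 5)*(-2) = 2 + (-5 + m**2 + 5*m)*(-2) = 2 + (10 - 10*m - 2*m**2) = 12 - 10*m - 2*m**2)
-3 + (-10/o)*V(0) = -3 + (-10/1)*(12 - 10*0 - 2*0**2) = -3 + (-10*1)*(12 + 0 - 2*0) = -3 - 10*(12 + 0 + 0) = -3 - 10*12 = -3 - 120 = -123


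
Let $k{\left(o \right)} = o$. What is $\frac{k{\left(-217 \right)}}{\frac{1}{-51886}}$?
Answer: $11259262$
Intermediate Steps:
$\frac{k{\left(-217 \right)}}{\frac{1}{-51886}} = - \frac{217}{\frac{1}{-51886}} = - \frac{217}{- \frac{1}{51886}} = \left(-217\right) \left(-51886\right) = 11259262$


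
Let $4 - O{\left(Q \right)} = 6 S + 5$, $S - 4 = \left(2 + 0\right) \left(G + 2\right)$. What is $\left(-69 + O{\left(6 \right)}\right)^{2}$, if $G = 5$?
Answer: $31684$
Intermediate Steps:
$S = 18$ ($S = 4 + \left(2 + 0\right) \left(5 + 2\right) = 4 + 2 \cdot 7 = 4 + 14 = 18$)
$O{\left(Q \right)} = -109$ ($O{\left(Q \right)} = 4 - \left(6 \cdot 18 + 5\right) = 4 - \left(108 + 5\right) = 4 - 113 = -109$)
$\left(-69 + O{\left(6 \right)}\right)^{2} = \left(-69 - 109\right)^{2} = \left(-178\right)^{2} = 31684$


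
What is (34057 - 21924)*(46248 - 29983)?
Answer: 197343245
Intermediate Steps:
(34057 - 21924)*(46248 - 29983) = 12133*16265 = 197343245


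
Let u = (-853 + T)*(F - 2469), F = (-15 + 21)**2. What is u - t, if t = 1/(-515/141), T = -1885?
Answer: 3430700451/515 ≈ 6.6616e+6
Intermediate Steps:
F = 36 (F = 6**2 = 36)
t = -141/515 (t = 1/(-515*1/141) = 1/(-515/141) = -141/515 ≈ -0.27379)
u = 6661554 (u = (-853 - 1885)*(36 - 2469) = -2738*(-2433) = 6661554)
u - t = 6661554 - 1*(-141/515) = 6661554 + 141/515 = 3430700451/515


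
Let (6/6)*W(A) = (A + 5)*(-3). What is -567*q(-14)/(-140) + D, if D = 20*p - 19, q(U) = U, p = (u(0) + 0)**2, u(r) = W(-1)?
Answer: 28043/10 ≈ 2804.3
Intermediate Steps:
W(A) = -15 - 3*A (W(A) = (A + 5)*(-3) = (5 + A)*(-3) = -15 - 3*A)
u(r) = -12 (u(r) = -15 - 3*(-1) = -15 + 3 = -12)
p = 144 (p = (-12 + 0)**2 = (-12)**2 = 144)
D = 2861 (D = 20*144 - 19 = 2880 - 19 = 2861)
-567*q(-14)/(-140) + D = -(-7938)/(-140) + 2861 = -(-7938)*(-1)/140 + 2861 = -567*1/10 + 2861 = -567/10 + 2861 = 28043/10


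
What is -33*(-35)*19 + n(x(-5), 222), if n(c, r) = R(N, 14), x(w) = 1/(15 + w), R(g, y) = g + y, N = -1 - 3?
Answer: 21955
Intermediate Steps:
N = -4
n(c, r) = 10 (n(c, r) = -4 + 14 = 10)
-33*(-35)*19 + n(x(-5), 222) = -33*(-35)*19 + 10 = 1155*19 + 10 = 21945 + 10 = 21955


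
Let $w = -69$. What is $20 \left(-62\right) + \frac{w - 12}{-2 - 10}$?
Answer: $- \frac{4933}{4} \approx -1233.3$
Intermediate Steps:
$20 \left(-62\right) + \frac{w - 12}{-2 - 10} = 20 \left(-62\right) + \frac{-69 - 12}{-2 - 10} = -1240 + \frac{-69 - 12}{-12} = -1240 + \left(-69 - 12\right) \left(- \frac{1}{12}\right) = -1240 - - \frac{27}{4} = -1240 + \frac{27}{4} = - \frac{4933}{4}$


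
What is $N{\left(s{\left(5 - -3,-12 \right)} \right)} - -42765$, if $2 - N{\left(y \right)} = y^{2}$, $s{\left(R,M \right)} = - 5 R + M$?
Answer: $40063$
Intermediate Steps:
$s{\left(R,M \right)} = M - 5 R$
$N{\left(y \right)} = 2 - y^{2}$
$N{\left(s{\left(5 - -3,-12 \right)} \right)} - -42765 = \left(2 - \left(-12 - 5 \left(5 - -3\right)\right)^{2}\right) - -42765 = \left(2 - \left(-12 - 5 \left(5 + 3\right)\right)^{2}\right) + 42765 = \left(2 - \left(-12 - 40\right)^{2}\right) + 42765 = \left(2 - \left(-52\right)^{2}\right) + 42765 = \left(2 - 2704\right) + 42765 = -2702 + 42765 = 40063$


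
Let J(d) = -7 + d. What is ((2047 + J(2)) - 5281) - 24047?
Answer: -27286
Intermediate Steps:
((2047 + J(2)) - 5281) - 24047 = ((2047 + (-7 + 2)) - 5281) - 24047 = ((2047 - 5) - 5281) - 24047 = (2042 - 5281) - 24047 = -3239 - 24047 = -27286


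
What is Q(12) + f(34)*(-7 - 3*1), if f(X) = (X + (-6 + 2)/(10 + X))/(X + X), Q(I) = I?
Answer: 2623/374 ≈ 7.0134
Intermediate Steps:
f(X) = (X - 4/(10 + X))/(2*X) (f(X) = (X - 4/(10 + X))/((2*X)) = (X - 4/(10 + X))*(1/(2*X)) = (X - 4/(10 + X))/(2*X))
Q(12) + f(34)*(-7 - 3*1) = 12 + ((½)*(-4 + 34² + 10*34)/(34*(10 + 34)))*(-7 - 3*1) = 12 + ((½)*(1/34)*(-4 + 1156 + 340)/44)*(-7 - 3) = 12 + ((½)*(1/34)*(1/44)*1492)*(-10) = 12 + (373/748)*(-10) = 12 - 1865/374 = 2623/374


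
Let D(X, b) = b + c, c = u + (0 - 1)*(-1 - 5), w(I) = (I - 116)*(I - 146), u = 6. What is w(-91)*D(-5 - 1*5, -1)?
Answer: 539649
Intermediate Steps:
w(I) = (-146 + I)*(-116 + I) (w(I) = (-116 + I)*(-146 + I) = (-146 + I)*(-116 + I))
c = 12 (c = 6 + (0 - 1)*(-1 - 5) = 6 - 1*(-6) = 6 + 6 = 12)
D(X, b) = 12 + b (D(X, b) = b + 12 = 12 + b)
w(-91)*D(-5 - 1*5, -1) = (16936 + (-91)**2 - 262*(-91))*(12 - 1) = (16936 + 8281 + 23842)*11 = 49059*11 = 539649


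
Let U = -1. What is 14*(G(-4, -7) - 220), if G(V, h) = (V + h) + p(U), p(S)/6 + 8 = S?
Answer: -3990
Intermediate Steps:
p(S) = -48 + 6*S
G(V, h) = -54 + V + h (G(V, h) = (V + h) + (-48 + 6*(-1)) = (V + h) + (-48 - 6) = (V + h) - 54 = -54 + V + h)
14*(G(-4, -7) - 220) = 14*((-54 - 4 - 7) - 220) = 14*(-65 - 220) = 14*(-285) = -3990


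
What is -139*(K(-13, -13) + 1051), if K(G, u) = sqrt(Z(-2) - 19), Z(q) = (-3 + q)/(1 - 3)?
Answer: -146089 - 139*I*sqrt(66)/2 ≈ -1.4609e+5 - 564.62*I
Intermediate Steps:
Z(q) = 3/2 - q/2 (Z(q) = (-3 + q)/(-2) = (-3 + q)*(-1/2) = 3/2 - q/2)
K(G, u) = I*sqrt(66)/2 (K(G, u) = sqrt((3/2 - 1/2*(-2)) - 19) = sqrt((3/2 + 1) - 19) = sqrt(5/2 - 19) = sqrt(-33/2) = I*sqrt(66)/2)
-139*(K(-13, -13) + 1051) = -139*(I*sqrt(66)/2 + 1051) = -139*(1051 + I*sqrt(66)/2) = -146089 - 139*I*sqrt(66)/2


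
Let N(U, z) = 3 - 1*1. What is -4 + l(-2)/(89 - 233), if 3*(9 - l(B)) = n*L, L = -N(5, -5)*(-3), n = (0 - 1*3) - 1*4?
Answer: -599/144 ≈ -4.1597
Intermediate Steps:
n = -7 (n = (0 - 3) - 4 = -3 - 4 = -7)
N(U, z) = 2 (N(U, z) = 3 - 1 = 2)
L = 6 (L = -1*2*(-3) = -2*(-3) = 6)
l(B) = 23 (l(B) = 9 - (-7)*6/3 = 9 - 1/3*(-42) = 9 + 14 = 23)
-4 + l(-2)/(89 - 233) = -4 + 23/(89 - 233) = -4 + 23/(-144) = -4 + 23*(-1/144) = -4 - 23/144 = -599/144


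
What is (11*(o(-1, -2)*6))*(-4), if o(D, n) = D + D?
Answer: 528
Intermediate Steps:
o(D, n) = 2*D
(11*(o(-1, -2)*6))*(-4) = (11*((2*(-1))*6))*(-4) = (11*(-2*6))*(-4) = (11*(-12))*(-4) = -132*(-4) = 528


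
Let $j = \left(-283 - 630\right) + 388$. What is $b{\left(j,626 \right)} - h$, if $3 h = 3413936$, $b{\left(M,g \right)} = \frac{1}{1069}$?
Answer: $- \frac{3649497581}{3207} \approx -1.138 \cdot 10^{6}$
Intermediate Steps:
$j = -525$ ($j = -913 + 388 = -525$)
$b{\left(M,g \right)} = \frac{1}{1069}$
$h = \frac{3413936}{3}$ ($h = \frac{1}{3} \cdot 3413936 = \frac{3413936}{3} \approx 1.138 \cdot 10^{6}$)
$b{\left(j,626 \right)} - h = \frac{1}{1069} - \frac{3413936}{3} = - \frac{3649497581}{3207}$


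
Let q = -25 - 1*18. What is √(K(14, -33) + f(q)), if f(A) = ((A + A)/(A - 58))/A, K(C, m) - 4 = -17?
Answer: I*√132815/101 ≈ 3.6083*I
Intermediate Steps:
K(C, m) = -13 (K(C, m) = 4 - 17 = -13)
q = -43 (q = -25 - 18 = -43)
f(A) = 2/(-58 + A) (f(A) = ((2*A)/(-58 + A))/A = (2*A/(-58 + A))/A = 2/(-58 + A))
√(K(14, -33) + f(q)) = √(-13 + 2/(-58 - 43)) = √(-13 + 2/(-101)) = √(-13 + 2*(-1/101)) = √(-13 - 2/101) = √(-1315/101) = I*√132815/101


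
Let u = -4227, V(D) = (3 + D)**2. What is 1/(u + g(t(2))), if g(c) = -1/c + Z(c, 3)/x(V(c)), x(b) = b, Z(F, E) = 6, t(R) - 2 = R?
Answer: -196/828517 ≈ -0.00023657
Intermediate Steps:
t(R) = 2 + R
g(c) = -1/c + 6/(3 + c)**2 (g(c) = -1/c + 6/((3 + c)**2) = -1/c + 6/(3 + c)**2)
1/(u + g(t(2))) = 1/(-4227 + (-1/(2 + 2) + 6/(3 + (2 + 2))**2)) = 1/(-4227 + (-1/4 + 6/(3 + 4)**2)) = 1/(-4227 + (-1*1/4 + 6/7**2)) = 1/(-4227 + (-1/4 + 6*(1/49))) = 1/(-4227 + (-1/4 + 6/49)) = 1/(-4227 - 25/196) = 1/(-828517/196) = -196/828517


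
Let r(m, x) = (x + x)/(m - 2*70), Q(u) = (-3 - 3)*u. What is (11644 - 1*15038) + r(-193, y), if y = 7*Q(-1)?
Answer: -376762/111 ≈ -3394.3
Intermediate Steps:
Q(u) = -6*u
y = 42 (y = 7*(-6*(-1)) = 7*6 = 42)
r(m, x) = 2*x/(-140 + m) (r(m, x) = (2*x)/(m - 140) = (2*x)/(-140 + m) = 2*x/(-140 + m))
(11644 - 1*15038) + r(-193, y) = (11644 - 1*15038) + 2*42/(-140 - 193) = (11644 - 15038) + 2*42/(-333) = -3394 + 2*42*(-1/333) = -3394 - 28/111 = -376762/111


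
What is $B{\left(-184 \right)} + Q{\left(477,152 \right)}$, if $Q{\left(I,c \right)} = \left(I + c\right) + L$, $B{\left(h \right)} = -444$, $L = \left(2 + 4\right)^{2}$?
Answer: $221$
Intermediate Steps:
$L = 36$ ($L = 6^{2} = 36$)
$Q{\left(I,c \right)} = 36 + I + c$ ($Q{\left(I,c \right)} = \left(I + c\right) + 36 = 36 + I + c$)
$B{\left(-184 \right)} + Q{\left(477,152 \right)} = -444 + \left(36 + 477 + 152\right) = -444 + 665 = 221$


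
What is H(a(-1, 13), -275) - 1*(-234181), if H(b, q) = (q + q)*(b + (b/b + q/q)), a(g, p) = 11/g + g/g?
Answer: 238581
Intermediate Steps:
a(g, p) = 1 + 11/g (a(g, p) = 11/g + 1 = 1 + 11/g)
H(b, q) = 2*q*(2 + b) (H(b, q) = (2*q)*(b + (1 + 1)) = (2*q)*(b + 2) = (2*q)*(2 + b) = 2*q*(2 + b))
H(a(-1, 13), -275) - 1*(-234181) = 2*(-275)*(2 + (11 - 1)/(-1)) - 1*(-234181) = 2*(-275)*(2 - 1*10) + 234181 = 2*(-275)*(2 - 10) + 234181 = 2*(-275)*(-8) + 234181 = 4400 + 234181 = 238581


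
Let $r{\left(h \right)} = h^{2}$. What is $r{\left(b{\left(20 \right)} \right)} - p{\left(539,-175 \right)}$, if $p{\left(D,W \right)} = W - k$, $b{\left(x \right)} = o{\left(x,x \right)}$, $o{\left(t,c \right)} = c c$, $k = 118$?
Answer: $160293$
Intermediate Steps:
$o{\left(t,c \right)} = c^{2}$
$b{\left(x \right)} = x^{2}$
$p{\left(D,W \right)} = -118 + W$ ($p{\left(D,W \right)} = W - 118 = -118 + W$)
$r{\left(b{\left(20 \right)} \right)} - p{\left(539,-175 \right)} = \left(20^{2}\right)^{2} - \left(-118 - 175\right) = 400^{2} - -293 = 160000 + 293 = 160293$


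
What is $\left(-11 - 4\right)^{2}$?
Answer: $225$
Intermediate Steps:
$\left(-11 - 4\right)^{2} = \left(-15\right)^{2} = 225$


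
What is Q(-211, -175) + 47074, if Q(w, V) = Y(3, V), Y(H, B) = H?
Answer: 47077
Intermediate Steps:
Q(w, V) = 3
Q(-211, -175) + 47074 = 3 + 47074 = 47077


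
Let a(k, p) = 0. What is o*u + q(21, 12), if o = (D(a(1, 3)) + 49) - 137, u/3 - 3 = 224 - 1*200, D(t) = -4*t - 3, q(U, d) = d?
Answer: -7359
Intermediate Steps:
D(t) = -3 - 4*t
u = 81 (u = 9 + 3*(224 - 1*200) = 9 + 3*(224 - 200) = 9 + 3*24 = 9 + 72 = 81)
o = -91 (o = ((-3 - 4*0) + 49) - 137 = ((-3 + 0) + 49) - 137 = (-3 + 49) - 137 = 46 - 137 = -91)
o*u + q(21, 12) = -91*81 + 12 = -7371 + 12 = -7359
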